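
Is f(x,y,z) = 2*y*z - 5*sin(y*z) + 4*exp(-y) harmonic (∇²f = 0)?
No, ∇²f = (5*(y**2 + z**2)*exp(y)*sin(y*z) + 4)*exp(-y)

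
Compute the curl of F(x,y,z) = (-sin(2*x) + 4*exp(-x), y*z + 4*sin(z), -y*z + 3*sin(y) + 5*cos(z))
(-y - z + 3*cos(y) - 4*cos(z), 0, 0)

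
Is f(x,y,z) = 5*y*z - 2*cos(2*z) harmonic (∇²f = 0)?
No, ∇²f = 8*cos(2*z)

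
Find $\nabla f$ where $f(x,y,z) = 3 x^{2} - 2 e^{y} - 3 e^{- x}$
(6*x + 3*exp(-x), -2*exp(y), 0)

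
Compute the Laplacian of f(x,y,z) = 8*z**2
16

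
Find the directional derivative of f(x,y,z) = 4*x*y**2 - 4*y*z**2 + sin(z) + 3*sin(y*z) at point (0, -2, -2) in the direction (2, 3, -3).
sqrt(22)*(80 - 3*cos(2))/22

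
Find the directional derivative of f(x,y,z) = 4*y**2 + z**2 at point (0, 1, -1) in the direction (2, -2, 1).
-6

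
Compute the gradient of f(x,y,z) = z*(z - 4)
(0, 0, 2*z - 4)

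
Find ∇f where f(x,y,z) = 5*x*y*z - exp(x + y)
(5*y*z - exp(x + y), 5*x*z - exp(x + y), 5*x*y)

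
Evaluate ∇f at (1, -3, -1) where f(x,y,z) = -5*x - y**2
(-5, 6, 0)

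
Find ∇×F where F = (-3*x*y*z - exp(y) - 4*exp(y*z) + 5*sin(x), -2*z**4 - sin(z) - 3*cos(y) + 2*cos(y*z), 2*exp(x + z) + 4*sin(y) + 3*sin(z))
(2*y*sin(y*z) + 8*z**3 + 4*cos(y) + cos(z), -3*x*y - 4*y*exp(y*z) - 2*exp(x + z), 3*x*z + 4*z*exp(y*z) + exp(y))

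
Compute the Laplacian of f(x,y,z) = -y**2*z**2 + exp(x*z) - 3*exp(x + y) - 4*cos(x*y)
x**2*exp(x*z) + 4*x**2*cos(x*y) + 4*y**2*cos(x*y) - 2*y**2 + z**2*exp(x*z) - 2*z**2 - 6*exp(x + y)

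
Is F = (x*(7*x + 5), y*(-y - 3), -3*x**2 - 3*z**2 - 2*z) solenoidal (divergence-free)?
No, ∇·F = 14*x - 2*y - 6*z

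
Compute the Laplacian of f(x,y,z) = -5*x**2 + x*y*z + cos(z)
-cos(z) - 10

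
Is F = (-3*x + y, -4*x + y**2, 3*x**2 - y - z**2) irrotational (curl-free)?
No, ∇×F = (-1, -6*x, -5)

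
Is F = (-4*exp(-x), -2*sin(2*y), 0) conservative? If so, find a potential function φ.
Yes, F is conservative. φ = cos(2*y) + 4*exp(-x)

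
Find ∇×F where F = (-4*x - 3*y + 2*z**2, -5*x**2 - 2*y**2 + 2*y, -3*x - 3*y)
(-3, 4*z + 3, 3 - 10*x)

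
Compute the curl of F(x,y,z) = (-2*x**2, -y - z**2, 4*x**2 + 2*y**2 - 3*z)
(4*y + 2*z, -8*x, 0)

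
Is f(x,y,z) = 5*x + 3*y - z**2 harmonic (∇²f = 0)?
No, ∇²f = -2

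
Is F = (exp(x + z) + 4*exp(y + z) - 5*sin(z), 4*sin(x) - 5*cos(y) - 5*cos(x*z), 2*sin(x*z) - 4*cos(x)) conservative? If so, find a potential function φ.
No, ∇×F = (-5*x*sin(x*z), -2*z*cos(x*z) + exp(x + z) + 4*exp(y + z) - 4*sin(x) - 5*cos(z), 5*z*sin(x*z) - 4*exp(y + z) + 4*cos(x)) ≠ 0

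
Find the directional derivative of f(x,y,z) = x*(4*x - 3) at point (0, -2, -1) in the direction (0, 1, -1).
0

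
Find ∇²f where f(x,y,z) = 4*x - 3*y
0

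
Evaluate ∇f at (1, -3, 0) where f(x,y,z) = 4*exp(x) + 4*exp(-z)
(4*E, 0, -4)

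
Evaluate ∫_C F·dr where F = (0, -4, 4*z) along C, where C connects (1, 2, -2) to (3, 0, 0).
0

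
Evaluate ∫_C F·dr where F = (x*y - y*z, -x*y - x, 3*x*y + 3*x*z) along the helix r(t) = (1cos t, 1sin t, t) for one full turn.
pi*(-1 + pi)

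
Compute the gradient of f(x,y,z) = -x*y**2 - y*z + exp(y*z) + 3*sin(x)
(-y**2 + 3*cos(x), -2*x*y + z*exp(y*z) - z, y*(exp(y*z) - 1))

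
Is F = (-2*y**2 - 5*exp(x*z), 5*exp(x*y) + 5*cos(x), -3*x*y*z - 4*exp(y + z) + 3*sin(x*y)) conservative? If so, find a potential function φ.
No, ∇×F = (-3*x*z + 3*x*cos(x*y) - 4*exp(y + z), -5*x*exp(x*z) + 3*y*z - 3*y*cos(x*y), 5*y*exp(x*y) + 4*y - 5*sin(x)) ≠ 0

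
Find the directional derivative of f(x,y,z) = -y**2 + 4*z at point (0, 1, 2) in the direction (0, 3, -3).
-3*sqrt(2)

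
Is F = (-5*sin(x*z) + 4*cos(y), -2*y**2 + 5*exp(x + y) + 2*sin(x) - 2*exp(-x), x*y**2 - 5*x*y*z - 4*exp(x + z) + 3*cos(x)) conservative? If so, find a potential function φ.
No, ∇×F = (x*(2*y - 5*z), -5*x*cos(x*z) - y**2 + 5*y*z + 4*exp(x + z) + 3*sin(x), 5*exp(x + y) + 4*sin(y) + 2*cos(x) + 2*exp(-x)) ≠ 0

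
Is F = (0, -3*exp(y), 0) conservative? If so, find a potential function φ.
Yes, F is conservative. φ = -3*exp(y)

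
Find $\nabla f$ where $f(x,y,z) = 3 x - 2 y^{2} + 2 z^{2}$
(3, -4*y, 4*z)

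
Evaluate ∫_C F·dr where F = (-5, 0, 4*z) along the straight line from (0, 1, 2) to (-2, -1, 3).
20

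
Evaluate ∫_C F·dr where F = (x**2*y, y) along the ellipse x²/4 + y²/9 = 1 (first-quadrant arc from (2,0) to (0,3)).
9/2 - 3*pi/2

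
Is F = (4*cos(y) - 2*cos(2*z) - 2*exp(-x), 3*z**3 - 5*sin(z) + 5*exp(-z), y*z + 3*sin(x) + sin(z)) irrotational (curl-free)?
No, ∇×F = (-9*z**2 + z + 5*cos(z) + 5*exp(-z), 4*sin(2*z) - 3*cos(x), 4*sin(y))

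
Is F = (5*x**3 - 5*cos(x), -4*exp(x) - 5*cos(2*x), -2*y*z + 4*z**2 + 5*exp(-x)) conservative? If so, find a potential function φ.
No, ∇×F = (-2*z, 5*exp(-x), -4*exp(x) + 10*sin(2*x)) ≠ 0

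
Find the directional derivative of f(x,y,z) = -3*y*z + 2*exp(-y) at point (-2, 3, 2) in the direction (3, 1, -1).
sqrt(11)*(-2 + 3*exp(3))*exp(-3)/11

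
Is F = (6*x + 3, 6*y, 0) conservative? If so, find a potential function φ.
Yes, F is conservative. φ = 3*x**2 + 3*x + 3*y**2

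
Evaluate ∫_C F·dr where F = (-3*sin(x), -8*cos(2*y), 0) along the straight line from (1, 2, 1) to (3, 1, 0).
-4*sin(2) + 4*sin(4) + 3*cos(3) - 3*cos(1)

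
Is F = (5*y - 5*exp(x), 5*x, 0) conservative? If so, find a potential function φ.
Yes, F is conservative. φ = 5*x*y - 5*exp(x)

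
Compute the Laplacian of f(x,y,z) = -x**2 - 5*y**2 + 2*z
-12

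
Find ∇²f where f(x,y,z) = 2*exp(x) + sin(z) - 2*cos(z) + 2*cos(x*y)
-2*x**2*cos(x*y) - 2*y**2*cos(x*y) + 2*exp(x) - sin(z) + 2*cos(z)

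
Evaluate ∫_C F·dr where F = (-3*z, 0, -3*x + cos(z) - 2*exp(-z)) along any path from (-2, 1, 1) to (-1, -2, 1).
-3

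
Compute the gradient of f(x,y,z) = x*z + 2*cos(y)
(z, -2*sin(y), x)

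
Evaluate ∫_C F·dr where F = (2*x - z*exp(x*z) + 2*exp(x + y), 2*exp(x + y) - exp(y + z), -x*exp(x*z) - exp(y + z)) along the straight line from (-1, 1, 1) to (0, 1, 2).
-exp(3) - 4 + exp(-1) + 2*E + exp(2)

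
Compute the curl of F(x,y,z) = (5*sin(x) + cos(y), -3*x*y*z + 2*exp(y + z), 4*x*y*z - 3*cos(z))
(3*x*y + 4*x*z - 2*exp(y + z), -4*y*z, -3*y*z + sin(y))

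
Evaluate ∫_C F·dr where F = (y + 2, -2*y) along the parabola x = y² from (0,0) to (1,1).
5/3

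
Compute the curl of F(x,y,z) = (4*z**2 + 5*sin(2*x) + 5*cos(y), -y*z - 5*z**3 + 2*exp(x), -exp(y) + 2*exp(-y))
(y + 15*z**2 - exp(y) - 2*exp(-y), 8*z, 2*exp(x) + 5*sin(y))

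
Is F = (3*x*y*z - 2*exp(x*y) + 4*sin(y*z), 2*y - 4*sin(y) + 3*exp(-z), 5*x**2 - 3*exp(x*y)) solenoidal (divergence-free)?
No, ∇·F = 3*y*z - 2*y*exp(x*y) - 4*cos(y) + 2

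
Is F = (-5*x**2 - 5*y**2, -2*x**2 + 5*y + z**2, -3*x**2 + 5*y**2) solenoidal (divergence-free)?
No, ∇·F = 5 - 10*x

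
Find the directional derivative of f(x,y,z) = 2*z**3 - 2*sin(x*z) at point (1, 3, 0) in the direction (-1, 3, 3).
-6*sqrt(19)/19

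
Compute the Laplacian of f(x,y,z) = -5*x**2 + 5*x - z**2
-12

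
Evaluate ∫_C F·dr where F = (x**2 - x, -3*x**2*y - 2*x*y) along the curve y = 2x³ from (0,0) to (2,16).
-33394/21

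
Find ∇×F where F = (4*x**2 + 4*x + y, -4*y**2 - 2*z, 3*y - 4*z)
(5, 0, -1)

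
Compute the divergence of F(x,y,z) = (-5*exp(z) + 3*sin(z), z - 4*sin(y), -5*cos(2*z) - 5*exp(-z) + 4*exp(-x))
10*sin(2*z) - 4*cos(y) + 5*exp(-z)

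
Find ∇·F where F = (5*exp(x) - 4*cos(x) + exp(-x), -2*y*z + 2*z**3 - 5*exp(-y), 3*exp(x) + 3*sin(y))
-2*z + 5*exp(x) + 4*sin(x) + 5*exp(-y) - exp(-x)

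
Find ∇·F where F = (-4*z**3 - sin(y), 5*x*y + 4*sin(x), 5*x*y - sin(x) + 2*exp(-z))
5*x - 2*exp(-z)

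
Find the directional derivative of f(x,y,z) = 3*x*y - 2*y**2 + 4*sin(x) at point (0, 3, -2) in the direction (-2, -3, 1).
5*sqrt(14)/7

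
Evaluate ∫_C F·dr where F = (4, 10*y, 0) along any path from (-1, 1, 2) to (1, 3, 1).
48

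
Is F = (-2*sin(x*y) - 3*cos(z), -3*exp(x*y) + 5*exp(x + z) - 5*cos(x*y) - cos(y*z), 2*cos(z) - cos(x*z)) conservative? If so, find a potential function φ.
No, ∇×F = (-y*sin(y*z) - 5*exp(x + z), -z*sin(x*z) + 3*sin(z), 2*x*cos(x*y) - 3*y*exp(x*y) + 5*y*sin(x*y) + 5*exp(x + z)) ≠ 0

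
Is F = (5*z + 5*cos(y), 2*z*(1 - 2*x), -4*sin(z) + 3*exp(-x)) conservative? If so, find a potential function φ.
No, ∇×F = (4*x - 2, 5 + 3*exp(-x), -4*z + 5*sin(y)) ≠ 0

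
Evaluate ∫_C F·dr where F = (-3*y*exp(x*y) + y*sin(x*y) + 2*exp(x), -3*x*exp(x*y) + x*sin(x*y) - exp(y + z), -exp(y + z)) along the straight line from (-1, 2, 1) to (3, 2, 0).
-3*exp(6) - exp(2) - cos(6) - 2*exp(-1) + cos(2) + 3*exp(-2) + 3*exp(3)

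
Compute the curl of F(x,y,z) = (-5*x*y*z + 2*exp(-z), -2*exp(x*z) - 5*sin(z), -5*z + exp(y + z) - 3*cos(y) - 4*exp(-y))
(2*x*exp(x*z) + exp(y + z) + 3*sin(y) + 5*cos(z) + 4*exp(-y), -5*x*y - 2*exp(-z), z*(5*x - 2*exp(x*z)))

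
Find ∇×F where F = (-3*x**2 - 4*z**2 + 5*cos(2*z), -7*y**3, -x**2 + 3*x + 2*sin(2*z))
(0, 2*x - 8*z - 10*sin(2*z) - 3, 0)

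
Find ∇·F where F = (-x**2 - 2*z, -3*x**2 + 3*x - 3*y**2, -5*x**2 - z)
-2*x - 6*y - 1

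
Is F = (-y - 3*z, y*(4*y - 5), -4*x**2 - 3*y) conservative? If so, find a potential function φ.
No, ∇×F = (-3, 8*x - 3, 1) ≠ 0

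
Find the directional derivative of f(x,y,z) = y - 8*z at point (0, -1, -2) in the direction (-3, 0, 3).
-4*sqrt(2)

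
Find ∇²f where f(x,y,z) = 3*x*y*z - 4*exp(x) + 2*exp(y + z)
-4*exp(x) + 4*exp(y + z)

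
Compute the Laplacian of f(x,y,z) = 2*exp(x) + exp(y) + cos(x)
2*exp(x) + exp(y) - cos(x)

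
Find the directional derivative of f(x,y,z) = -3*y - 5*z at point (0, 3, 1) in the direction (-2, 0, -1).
sqrt(5)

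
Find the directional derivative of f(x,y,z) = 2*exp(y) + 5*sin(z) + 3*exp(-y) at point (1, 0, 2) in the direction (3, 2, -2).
-2*sqrt(17)*(5*cos(2) + 1)/17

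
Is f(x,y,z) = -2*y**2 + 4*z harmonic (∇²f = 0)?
No, ∇²f = -4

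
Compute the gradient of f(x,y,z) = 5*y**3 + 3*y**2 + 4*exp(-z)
(0, 3*y*(5*y + 2), -4*exp(-z))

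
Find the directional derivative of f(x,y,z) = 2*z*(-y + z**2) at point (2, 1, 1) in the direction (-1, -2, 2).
4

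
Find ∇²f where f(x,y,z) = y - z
0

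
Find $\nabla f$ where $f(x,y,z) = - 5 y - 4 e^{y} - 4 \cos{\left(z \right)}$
(0, -4*exp(y) - 5, 4*sin(z))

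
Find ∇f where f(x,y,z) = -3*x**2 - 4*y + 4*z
(-6*x, -4, 4)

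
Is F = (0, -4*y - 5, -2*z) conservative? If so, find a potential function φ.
Yes, F is conservative. φ = -2*y**2 - 5*y - z**2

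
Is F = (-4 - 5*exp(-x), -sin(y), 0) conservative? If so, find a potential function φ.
Yes, F is conservative. φ = -4*x + cos(y) + 5*exp(-x)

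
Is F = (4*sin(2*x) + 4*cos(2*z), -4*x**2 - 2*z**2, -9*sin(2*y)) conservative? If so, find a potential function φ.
No, ∇×F = (4*z - 18*cos(2*y), -8*sin(2*z), -8*x) ≠ 0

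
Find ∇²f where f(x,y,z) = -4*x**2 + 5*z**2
2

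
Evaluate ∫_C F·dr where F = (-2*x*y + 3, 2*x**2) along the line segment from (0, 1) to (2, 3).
2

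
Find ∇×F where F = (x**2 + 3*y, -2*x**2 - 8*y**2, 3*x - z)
(0, -3, -4*x - 3)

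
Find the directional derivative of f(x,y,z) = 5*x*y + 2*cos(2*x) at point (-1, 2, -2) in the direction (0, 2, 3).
-10*sqrt(13)/13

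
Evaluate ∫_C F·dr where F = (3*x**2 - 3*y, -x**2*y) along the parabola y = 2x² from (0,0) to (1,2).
-7/3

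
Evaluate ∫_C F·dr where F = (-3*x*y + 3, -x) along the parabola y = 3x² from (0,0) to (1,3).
-5/4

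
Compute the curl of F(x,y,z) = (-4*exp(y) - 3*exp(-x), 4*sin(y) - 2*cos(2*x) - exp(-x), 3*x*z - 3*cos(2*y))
(6*sin(2*y), -3*z, 4*exp(y) + 4*sin(2*x) + exp(-x))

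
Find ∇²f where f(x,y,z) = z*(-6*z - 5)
-12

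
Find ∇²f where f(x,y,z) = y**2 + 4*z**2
10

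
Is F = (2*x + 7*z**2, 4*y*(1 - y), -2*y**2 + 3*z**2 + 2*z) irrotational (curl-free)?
No, ∇×F = (-4*y, 14*z, 0)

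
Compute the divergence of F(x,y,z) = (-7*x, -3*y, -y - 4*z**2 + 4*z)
-8*z - 6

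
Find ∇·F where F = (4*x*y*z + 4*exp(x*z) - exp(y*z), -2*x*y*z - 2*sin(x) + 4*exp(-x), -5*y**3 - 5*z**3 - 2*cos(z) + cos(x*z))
-2*x*z - x*sin(x*z) + 4*y*z - 15*z**2 + 4*z*exp(x*z) + 2*sin(z)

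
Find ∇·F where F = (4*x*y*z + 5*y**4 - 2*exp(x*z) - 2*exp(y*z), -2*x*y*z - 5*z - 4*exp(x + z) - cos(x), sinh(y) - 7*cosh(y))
2*z*(-x + 2*y - exp(x*z))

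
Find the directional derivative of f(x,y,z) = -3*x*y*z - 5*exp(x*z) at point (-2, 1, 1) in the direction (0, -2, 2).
5*sqrt(2)*exp(-2)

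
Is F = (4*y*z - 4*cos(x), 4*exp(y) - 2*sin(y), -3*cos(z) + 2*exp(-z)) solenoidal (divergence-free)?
No, ∇·F = 4*exp(y) + 4*sin(x) + 3*sin(z) - 2*cos(y) - 2*exp(-z)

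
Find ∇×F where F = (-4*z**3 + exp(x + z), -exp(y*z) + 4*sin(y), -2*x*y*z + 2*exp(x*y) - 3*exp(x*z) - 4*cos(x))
(-2*x*z + 2*x*exp(x*y) + y*exp(y*z), 2*y*z - 2*y*exp(x*y) - 12*z**2 + 3*z*exp(x*z) + exp(x + z) - 4*sin(x), 0)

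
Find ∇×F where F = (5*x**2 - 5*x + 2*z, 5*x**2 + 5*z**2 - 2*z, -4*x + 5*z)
(2 - 10*z, 6, 10*x)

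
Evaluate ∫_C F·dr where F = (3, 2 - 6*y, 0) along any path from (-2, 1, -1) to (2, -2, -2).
-3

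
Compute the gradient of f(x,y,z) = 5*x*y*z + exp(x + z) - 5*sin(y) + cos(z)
(5*y*z + exp(x + z), 5*x*z - 5*cos(y), 5*x*y + exp(x + z) - sin(z))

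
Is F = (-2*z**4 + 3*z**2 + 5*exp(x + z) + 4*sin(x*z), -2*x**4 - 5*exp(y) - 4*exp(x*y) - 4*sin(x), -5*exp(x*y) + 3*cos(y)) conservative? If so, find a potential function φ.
No, ∇×F = (-5*x*exp(x*y) - 3*sin(y), 4*x*cos(x*z) + 5*y*exp(x*y) - 8*z**3 + 6*z + 5*exp(x + z), -8*x**3 - 4*y*exp(x*y) - 4*cos(x)) ≠ 0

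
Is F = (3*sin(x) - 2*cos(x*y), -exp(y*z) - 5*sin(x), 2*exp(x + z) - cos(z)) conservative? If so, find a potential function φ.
No, ∇×F = (y*exp(y*z), -2*exp(x + z), -2*x*sin(x*y) - 5*cos(x)) ≠ 0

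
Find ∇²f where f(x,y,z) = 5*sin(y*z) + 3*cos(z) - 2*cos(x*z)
2*x**2*cos(x*z) - 5*y**2*sin(y*z) - 5*z**2*sin(y*z) + 2*z**2*cos(x*z) - 3*cos(z)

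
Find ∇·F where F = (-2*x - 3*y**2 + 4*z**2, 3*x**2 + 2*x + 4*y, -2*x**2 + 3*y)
2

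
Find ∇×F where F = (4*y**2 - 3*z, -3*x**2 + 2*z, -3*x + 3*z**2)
(-2, 0, -6*x - 8*y)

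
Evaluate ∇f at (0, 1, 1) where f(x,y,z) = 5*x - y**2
(5, -2, 0)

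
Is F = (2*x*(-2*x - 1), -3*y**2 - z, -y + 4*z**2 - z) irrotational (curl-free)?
Yes, ∇×F = (0, 0, 0)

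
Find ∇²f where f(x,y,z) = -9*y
0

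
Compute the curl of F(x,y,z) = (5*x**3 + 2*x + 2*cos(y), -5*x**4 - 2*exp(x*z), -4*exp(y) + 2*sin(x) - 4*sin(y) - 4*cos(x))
(2*x*exp(x*z) - 4*exp(y) - 4*cos(y), -4*sin(x) - 2*cos(x), -20*x**3 - 2*z*exp(x*z) + 2*sin(y))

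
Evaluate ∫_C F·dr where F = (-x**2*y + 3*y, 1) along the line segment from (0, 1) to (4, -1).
26/3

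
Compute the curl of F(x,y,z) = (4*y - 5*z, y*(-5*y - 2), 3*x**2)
(0, -6*x - 5, -4)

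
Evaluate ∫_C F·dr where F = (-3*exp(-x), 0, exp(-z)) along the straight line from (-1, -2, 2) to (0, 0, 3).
-3*E - exp(-3) + exp(-2) + 3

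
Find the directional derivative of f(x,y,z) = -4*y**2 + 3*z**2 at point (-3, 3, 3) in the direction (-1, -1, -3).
-30*sqrt(11)/11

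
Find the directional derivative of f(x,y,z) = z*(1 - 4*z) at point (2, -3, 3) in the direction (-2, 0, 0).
0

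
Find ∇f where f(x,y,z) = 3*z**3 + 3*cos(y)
(0, -3*sin(y), 9*z**2)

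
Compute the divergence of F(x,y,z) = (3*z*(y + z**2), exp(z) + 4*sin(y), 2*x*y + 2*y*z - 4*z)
2*y + 4*cos(y) - 4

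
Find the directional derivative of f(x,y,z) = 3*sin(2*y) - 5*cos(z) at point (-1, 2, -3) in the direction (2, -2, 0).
-3*sqrt(2)*cos(4)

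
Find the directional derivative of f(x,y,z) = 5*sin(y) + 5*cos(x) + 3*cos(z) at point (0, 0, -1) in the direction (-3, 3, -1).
3*sqrt(19)*(5 - sin(1))/19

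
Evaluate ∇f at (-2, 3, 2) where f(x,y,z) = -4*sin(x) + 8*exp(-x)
(-8*exp(2) - 4*cos(2), 0, 0)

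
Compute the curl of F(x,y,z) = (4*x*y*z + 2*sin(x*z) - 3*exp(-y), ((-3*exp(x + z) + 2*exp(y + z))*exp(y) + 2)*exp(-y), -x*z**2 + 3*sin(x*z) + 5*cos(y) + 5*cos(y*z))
(-5*z*sin(y*z) + 3*exp(x + z) - 2*exp(y + z) - 5*sin(y), 4*x*y + 2*x*cos(x*z) + z**2 - 3*z*cos(x*z), -4*x*z - 3*exp(x + z) - 3*exp(-y))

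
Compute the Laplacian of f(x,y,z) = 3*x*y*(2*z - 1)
0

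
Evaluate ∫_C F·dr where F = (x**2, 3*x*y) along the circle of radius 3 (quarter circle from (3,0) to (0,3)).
18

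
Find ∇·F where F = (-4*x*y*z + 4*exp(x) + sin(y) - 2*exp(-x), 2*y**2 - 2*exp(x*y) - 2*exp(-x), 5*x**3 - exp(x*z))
-2*x*exp(x*y) - x*exp(x*z) - 4*y*z + 4*y + 4*exp(x) + 2*exp(-x)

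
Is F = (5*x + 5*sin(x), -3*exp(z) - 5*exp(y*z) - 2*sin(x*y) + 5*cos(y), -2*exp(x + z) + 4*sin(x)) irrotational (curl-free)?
No, ∇×F = (5*y*exp(y*z) + 3*exp(z), 2*exp(x + z) - 4*cos(x), -2*y*cos(x*y))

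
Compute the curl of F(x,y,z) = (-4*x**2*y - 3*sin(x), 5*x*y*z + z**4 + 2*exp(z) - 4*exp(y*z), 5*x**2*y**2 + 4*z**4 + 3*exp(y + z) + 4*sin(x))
(10*x**2*y - 5*x*y + 4*y*exp(y*z) - 4*z**3 - 2*exp(z) + 3*exp(y + z), -10*x*y**2 - 4*cos(x), 4*x**2 + 5*y*z)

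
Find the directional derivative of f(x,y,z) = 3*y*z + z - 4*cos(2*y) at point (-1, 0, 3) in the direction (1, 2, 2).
20/3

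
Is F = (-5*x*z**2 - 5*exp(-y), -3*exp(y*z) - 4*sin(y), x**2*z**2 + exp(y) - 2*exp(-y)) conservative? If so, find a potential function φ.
No, ∇×F = (3*y*exp(y*z) + exp(y) + 2*exp(-y), 2*x*z*(-z - 5), -5*exp(-y)) ≠ 0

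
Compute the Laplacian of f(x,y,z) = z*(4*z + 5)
8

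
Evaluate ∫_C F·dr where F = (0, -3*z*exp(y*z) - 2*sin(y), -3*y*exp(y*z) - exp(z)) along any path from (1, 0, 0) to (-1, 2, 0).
-2 + 2*cos(2)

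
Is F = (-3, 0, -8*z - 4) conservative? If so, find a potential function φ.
Yes, F is conservative. φ = -3*x - 4*z**2 - 4*z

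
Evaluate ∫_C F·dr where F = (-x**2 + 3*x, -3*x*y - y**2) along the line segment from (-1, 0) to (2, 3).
-21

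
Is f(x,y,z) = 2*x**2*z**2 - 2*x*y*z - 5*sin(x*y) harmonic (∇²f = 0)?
No, ∇²f = 5*x**2*sin(x*y) + 4*x**2 + 5*y**2*sin(x*y) + 4*z**2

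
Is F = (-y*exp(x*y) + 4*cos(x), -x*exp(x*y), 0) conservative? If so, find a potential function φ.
Yes, F is conservative. φ = -exp(x*y) + 4*sin(x)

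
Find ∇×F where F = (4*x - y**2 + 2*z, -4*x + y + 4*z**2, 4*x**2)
(-8*z, 2 - 8*x, 2*y - 4)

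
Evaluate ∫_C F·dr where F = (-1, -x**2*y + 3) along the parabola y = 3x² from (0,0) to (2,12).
-158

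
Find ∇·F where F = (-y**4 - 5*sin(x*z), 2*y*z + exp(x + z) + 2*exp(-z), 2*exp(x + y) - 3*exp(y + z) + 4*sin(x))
-5*z*cos(x*z) + 2*z - 3*exp(y + z)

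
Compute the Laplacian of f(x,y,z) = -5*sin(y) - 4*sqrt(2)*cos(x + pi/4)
5*sin(y) + 4*sqrt(2)*cos(x + pi/4)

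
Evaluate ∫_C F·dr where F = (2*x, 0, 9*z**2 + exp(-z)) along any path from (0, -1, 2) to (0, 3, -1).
-27 - E + exp(-2)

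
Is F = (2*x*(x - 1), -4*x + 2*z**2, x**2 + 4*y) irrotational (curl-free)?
No, ∇×F = (4 - 4*z, -2*x, -4)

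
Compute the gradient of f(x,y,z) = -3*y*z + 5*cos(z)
(0, -3*z, -3*y - 5*sin(z))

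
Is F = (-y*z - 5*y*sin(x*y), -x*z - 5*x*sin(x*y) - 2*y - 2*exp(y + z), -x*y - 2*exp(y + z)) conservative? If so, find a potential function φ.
Yes, F is conservative. φ = -x*y*z - y**2 - 2*exp(y + z) + 5*cos(x*y)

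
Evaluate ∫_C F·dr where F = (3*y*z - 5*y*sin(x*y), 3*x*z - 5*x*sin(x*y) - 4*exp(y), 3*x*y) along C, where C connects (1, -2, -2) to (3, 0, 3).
-11 + 4*exp(-2) - 5*cos(2)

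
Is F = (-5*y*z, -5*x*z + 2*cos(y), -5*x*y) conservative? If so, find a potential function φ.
Yes, F is conservative. φ = -5*x*y*z + 2*sin(y)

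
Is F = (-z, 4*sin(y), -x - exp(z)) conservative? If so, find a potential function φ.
Yes, F is conservative. φ = -x*z - exp(z) - 4*cos(y)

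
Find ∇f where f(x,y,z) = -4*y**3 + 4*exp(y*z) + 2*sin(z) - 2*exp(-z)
(0, -12*y**2 + 4*z*exp(y*z), 4*y*exp(y*z) + 2*cos(z) + 2*exp(-z))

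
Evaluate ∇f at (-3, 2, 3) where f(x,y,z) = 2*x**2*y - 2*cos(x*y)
(-24 - 4*sin(6), 6*sin(6) + 18, 0)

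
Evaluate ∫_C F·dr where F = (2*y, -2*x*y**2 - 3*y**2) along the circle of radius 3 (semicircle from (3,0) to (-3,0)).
-117*pi/4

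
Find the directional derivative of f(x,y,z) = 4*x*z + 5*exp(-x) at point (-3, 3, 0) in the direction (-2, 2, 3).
2*sqrt(17)*(-18 + 5*exp(3))/17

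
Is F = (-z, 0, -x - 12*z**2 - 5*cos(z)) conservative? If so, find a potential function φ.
Yes, F is conservative. φ = -x*z - 4*z**3 - 5*sin(z)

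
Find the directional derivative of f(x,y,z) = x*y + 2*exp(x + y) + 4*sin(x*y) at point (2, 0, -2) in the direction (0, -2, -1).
4*sqrt(5)*(-exp(2) - 5)/5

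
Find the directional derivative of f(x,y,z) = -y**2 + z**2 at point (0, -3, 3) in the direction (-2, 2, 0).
3*sqrt(2)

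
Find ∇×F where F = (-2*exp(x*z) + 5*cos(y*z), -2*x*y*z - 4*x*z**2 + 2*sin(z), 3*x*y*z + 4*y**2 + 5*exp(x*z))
(2*x*y + 11*x*z + 8*y - 2*cos(z), -2*x*exp(x*z) - 3*y*z - 5*y*sin(y*z) - 5*z*exp(x*z), z*(-2*y - 4*z + 5*sin(y*z)))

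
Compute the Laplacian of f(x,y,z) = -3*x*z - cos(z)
cos(z)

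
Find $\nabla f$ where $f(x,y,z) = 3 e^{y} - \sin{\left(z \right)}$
(0, 3*exp(y), -cos(z))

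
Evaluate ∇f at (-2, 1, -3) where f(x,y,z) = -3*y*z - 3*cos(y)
(0, 3*sin(1) + 9, -3)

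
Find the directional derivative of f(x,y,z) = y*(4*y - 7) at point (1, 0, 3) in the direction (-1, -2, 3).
sqrt(14)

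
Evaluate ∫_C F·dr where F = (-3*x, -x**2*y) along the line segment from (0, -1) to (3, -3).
-57/2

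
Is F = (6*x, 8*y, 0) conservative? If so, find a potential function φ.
Yes, F is conservative. φ = 3*x**2 + 4*y**2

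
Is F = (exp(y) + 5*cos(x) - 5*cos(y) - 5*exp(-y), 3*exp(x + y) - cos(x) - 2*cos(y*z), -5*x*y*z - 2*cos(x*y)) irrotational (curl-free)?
No, ∇×F = (-5*x*z + 2*x*sin(x*y) - 2*y*sin(y*z), y*(5*z - 2*sin(x*y)), -exp(y) + 3*exp(x + y) + sin(x) - 5*sin(y) - 5*exp(-y))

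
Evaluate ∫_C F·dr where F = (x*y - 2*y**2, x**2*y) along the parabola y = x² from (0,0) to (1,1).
11/60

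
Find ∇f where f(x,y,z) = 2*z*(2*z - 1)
(0, 0, 8*z - 2)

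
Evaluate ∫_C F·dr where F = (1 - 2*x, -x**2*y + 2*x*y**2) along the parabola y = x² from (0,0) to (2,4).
1046/21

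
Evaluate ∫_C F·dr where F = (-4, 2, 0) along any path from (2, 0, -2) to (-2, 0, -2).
16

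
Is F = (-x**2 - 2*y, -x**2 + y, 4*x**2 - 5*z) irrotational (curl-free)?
No, ∇×F = (0, -8*x, 2 - 2*x)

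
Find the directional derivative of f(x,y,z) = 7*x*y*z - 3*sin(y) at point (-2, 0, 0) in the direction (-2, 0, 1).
0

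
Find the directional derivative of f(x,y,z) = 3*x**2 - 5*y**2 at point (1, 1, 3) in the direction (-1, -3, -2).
12*sqrt(14)/7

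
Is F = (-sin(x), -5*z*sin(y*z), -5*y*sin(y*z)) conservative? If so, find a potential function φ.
Yes, F is conservative. φ = cos(x) + 5*cos(y*z)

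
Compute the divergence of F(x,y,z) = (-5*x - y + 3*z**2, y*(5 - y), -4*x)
-2*y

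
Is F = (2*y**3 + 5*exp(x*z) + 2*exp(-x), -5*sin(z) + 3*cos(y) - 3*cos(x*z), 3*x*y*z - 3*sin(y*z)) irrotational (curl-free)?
No, ∇×F = (3*x*z - 3*x*sin(x*z) - 3*z*cos(y*z) + 5*cos(z), 5*x*exp(x*z) - 3*y*z, -6*y**2 + 3*z*sin(x*z))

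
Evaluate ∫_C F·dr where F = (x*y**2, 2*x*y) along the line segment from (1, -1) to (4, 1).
9/2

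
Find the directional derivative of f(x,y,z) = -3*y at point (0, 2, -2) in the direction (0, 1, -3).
-3*sqrt(10)/10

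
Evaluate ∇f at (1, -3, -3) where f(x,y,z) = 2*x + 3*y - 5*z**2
(2, 3, 30)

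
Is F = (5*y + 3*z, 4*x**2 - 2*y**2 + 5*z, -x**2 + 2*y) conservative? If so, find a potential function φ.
No, ∇×F = (-3, 2*x + 3, 8*x - 5) ≠ 0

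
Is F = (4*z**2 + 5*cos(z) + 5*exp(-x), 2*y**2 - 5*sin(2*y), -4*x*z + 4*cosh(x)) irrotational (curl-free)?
No, ∇×F = (0, 12*z - 5*sin(z) - 4*sinh(x), 0)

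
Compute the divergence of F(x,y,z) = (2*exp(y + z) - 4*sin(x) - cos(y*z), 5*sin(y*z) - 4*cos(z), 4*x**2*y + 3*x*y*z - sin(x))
3*x*y + 5*z*cos(y*z) - 4*cos(x)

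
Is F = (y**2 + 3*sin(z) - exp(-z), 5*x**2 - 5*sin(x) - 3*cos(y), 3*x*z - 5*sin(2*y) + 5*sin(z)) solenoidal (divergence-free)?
No, ∇·F = 3*x + 3*sin(y) + 5*cos(z)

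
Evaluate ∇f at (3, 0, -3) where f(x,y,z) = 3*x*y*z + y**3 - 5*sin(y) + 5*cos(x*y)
(0, -32, 0)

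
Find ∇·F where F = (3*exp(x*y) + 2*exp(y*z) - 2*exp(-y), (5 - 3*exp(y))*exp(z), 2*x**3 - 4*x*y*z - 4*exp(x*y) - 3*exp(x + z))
-4*x*y + 3*y*exp(x*y) - 3*exp(x + z) - 3*exp(y + z)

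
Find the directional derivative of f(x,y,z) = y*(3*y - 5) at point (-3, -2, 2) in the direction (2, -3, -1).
51*sqrt(14)/14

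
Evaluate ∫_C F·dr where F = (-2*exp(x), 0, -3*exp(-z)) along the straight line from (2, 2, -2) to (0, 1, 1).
-exp(2) - 2 + 3*exp(-1)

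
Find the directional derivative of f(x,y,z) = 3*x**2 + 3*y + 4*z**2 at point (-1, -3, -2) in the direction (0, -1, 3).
-51*sqrt(10)/10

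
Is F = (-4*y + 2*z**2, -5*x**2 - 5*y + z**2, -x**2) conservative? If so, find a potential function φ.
No, ∇×F = (-2*z, 2*x + 4*z, 4 - 10*x) ≠ 0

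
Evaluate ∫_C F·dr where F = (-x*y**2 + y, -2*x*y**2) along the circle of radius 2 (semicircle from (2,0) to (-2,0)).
-6*pi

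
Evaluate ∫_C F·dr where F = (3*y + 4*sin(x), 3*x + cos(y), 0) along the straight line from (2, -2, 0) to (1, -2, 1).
-4*cos(1) + 4*cos(2) + 6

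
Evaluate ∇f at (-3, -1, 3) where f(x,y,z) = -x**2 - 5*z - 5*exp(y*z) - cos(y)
(6, -sin(1) - 15*exp(-3), -5 + 5*exp(-3))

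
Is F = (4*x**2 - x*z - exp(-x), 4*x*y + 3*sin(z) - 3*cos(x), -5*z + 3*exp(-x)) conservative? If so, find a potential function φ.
No, ∇×F = (-3*cos(z), -x + 3*exp(-x), 4*y + 3*sin(x)) ≠ 0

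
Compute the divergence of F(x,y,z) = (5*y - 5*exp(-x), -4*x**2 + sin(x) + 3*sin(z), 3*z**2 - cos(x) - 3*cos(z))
6*z + 3*sin(z) + 5*exp(-x)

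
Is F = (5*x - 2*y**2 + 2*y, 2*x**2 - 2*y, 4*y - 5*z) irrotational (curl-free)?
No, ∇×F = (4, 0, 4*x + 4*y - 2)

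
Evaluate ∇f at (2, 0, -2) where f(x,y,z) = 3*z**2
(0, 0, -12)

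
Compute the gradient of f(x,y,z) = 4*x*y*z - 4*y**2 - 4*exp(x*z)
(4*z*(y - exp(x*z)), 4*x*z - 8*y, 4*x*(y - exp(x*z)))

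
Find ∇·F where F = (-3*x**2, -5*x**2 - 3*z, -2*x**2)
-6*x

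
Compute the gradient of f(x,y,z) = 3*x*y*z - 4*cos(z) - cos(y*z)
(3*y*z, z*(3*x + sin(y*z)), 3*x*y + y*sin(y*z) + 4*sin(z))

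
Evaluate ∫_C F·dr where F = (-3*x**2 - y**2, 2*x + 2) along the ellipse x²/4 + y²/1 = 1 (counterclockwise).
4*pi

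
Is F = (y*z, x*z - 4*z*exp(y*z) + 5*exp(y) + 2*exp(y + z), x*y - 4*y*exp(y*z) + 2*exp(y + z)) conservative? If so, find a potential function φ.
Yes, F is conservative. φ = x*y*z + 5*exp(y) - 4*exp(y*z) + 2*exp(y + z)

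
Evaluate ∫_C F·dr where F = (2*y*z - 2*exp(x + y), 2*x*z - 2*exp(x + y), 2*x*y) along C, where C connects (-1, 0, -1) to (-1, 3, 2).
-2*exp(2) - 12 + 2*exp(-1)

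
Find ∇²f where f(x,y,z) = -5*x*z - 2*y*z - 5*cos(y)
5*cos(y)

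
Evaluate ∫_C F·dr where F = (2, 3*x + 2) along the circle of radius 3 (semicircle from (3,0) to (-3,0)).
-12 + 27*pi/2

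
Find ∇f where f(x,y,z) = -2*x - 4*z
(-2, 0, -4)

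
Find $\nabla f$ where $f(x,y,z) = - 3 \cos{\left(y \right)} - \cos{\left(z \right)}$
(0, 3*sin(y), sin(z))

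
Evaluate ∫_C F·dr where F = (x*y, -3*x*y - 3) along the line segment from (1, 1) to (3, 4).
-95/2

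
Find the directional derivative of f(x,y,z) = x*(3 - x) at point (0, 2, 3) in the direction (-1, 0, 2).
-3*sqrt(5)/5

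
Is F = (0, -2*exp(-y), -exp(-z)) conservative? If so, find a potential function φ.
Yes, F is conservative. φ = exp(-z) + 2*exp(-y)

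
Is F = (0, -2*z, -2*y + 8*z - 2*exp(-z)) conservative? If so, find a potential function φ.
Yes, F is conservative. φ = -2*y*z + 4*z**2 + 2*exp(-z)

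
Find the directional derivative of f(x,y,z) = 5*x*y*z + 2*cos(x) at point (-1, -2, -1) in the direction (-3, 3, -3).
-sqrt(3)*(2*sin(1) + 15)/3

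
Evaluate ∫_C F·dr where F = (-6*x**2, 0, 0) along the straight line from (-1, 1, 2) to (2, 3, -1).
-18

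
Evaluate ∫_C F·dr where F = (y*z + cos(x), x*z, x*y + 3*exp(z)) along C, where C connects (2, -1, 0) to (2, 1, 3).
3 + 3*exp(3)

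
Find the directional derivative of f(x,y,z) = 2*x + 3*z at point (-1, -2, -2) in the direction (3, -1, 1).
9*sqrt(11)/11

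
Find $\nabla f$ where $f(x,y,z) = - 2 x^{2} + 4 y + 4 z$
(-4*x, 4, 4)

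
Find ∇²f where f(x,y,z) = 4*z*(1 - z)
-8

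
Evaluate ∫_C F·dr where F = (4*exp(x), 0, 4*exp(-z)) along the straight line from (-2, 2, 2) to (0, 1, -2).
4 - 4*exp(2)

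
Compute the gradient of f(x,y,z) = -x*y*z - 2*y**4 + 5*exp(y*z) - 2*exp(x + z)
(-y*z - 2*exp(x + z), -x*z - 8*y**3 + 5*z*exp(y*z), -x*y + 5*y*exp(y*z) - 2*exp(x + z))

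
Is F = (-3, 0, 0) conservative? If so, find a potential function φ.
Yes, F is conservative. φ = -3*x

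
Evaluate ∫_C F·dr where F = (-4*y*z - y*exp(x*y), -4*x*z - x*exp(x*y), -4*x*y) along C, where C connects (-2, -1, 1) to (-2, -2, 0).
-exp(4) + exp(2) + 8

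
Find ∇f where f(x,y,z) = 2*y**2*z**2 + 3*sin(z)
(0, 4*y*z**2, 4*y**2*z + 3*cos(z))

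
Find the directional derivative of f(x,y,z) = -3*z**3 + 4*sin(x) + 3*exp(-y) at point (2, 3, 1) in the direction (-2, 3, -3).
sqrt(22)*(-9 + (27 - 8*cos(2))*exp(3))*exp(-3)/22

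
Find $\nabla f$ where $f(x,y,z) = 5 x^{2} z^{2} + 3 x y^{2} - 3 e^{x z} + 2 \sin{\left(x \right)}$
(10*x*z**2 + 3*y**2 - 3*z*exp(x*z) + 2*cos(x), 6*x*y, x*(10*x*z - 3*exp(x*z)))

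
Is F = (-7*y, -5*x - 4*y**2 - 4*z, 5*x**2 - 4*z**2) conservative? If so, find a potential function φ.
No, ∇×F = (4, -10*x, 2) ≠ 0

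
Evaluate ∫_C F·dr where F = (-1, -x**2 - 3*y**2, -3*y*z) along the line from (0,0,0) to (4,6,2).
-276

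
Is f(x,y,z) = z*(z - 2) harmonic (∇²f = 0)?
No, ∇²f = 2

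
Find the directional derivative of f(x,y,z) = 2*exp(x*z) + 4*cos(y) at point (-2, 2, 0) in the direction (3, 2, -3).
2*sqrt(22)*(3 - 2*sin(2))/11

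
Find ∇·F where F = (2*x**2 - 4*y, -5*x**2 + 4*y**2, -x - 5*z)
4*x + 8*y - 5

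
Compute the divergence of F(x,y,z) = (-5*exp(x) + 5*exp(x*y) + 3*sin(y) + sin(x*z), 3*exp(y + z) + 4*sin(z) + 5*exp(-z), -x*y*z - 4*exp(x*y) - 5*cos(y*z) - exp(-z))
-x*y + 5*y*exp(x*y) + 5*y*sin(y*z) + z*cos(x*z) - 5*exp(x) + 3*exp(y + z) + exp(-z)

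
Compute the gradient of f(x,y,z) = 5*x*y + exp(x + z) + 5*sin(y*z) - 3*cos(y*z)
(5*y + exp(x + z), 5*x + 3*z*sin(y*z) + 5*z*cos(y*z), 3*y*sin(y*z) + 5*y*cos(y*z) + exp(x + z))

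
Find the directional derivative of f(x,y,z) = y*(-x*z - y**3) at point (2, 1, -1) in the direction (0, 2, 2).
-2*sqrt(2)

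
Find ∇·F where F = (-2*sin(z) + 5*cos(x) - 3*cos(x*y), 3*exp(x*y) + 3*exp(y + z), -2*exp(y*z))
3*x*exp(x*y) - 2*y*exp(y*z) + 3*y*sin(x*y) + 3*exp(y + z) - 5*sin(x)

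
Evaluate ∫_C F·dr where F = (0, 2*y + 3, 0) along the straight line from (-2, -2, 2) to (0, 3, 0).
20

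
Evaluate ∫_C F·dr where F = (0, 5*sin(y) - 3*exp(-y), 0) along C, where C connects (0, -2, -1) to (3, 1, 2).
-3*exp(2) - 5*cos(1) + 5*cos(2) + 3*exp(-1)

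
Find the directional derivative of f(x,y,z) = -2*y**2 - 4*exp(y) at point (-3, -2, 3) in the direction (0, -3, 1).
6*sqrt(10)*(1 - 2*exp(2))*exp(-2)/5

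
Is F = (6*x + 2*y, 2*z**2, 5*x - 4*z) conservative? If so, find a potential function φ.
No, ∇×F = (-4*z, -5, -2) ≠ 0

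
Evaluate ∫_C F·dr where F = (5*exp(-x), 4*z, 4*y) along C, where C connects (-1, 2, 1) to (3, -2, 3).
-32 - 5*exp(-3) + 5*E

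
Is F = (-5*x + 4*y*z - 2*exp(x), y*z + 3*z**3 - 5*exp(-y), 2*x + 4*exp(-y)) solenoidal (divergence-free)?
No, ∇·F = z - 2*exp(x) - 5 + 5*exp(-y)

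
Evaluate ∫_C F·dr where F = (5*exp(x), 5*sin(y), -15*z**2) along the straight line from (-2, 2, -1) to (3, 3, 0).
5*(-1 + (-1 + cos(2) - cos(3) + exp(3))*exp(2))*exp(-2)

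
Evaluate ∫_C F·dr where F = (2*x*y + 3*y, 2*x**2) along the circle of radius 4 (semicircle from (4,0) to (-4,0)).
-24*pi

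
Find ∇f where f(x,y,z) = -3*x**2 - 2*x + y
(-6*x - 2, 1, 0)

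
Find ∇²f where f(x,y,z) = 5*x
0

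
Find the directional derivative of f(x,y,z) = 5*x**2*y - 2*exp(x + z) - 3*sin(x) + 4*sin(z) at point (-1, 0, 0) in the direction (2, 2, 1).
-2*cos(1) - 2*exp(-1) + 14/3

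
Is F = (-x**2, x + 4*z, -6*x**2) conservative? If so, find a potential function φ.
No, ∇×F = (-4, 12*x, 1) ≠ 0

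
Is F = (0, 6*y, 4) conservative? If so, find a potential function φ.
Yes, F is conservative. φ = 3*y**2 + 4*z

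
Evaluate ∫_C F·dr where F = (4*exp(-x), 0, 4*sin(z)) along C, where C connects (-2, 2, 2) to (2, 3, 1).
4*(-1 + (-cos(1) + cos(2) + exp(2))*exp(2))*exp(-2)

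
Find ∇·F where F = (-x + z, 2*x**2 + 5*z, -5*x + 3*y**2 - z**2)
-2*z - 1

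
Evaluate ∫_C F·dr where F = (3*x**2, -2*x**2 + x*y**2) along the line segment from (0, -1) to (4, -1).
64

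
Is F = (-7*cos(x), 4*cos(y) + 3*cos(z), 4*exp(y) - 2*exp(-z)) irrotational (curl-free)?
No, ∇×F = (4*exp(y) + 3*sin(z), 0, 0)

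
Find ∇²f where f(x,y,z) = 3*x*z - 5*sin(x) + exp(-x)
5*sin(x) + exp(-x)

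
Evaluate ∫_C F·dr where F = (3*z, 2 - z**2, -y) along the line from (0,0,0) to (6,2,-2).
-44/3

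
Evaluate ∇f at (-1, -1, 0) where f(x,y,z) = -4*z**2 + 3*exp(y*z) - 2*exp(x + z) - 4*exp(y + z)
(-2*exp(-1), -4*exp(-1), -3 - 6*exp(-1))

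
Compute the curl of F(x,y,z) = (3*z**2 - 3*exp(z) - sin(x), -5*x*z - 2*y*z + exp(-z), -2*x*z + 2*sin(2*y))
(5*x + 2*y + 4*cos(2*y) + exp(-z), 8*z - 3*exp(z), -5*z)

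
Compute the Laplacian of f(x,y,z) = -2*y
0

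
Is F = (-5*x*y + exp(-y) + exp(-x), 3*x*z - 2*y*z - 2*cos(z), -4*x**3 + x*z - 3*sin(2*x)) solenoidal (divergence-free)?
No, ∇·F = x - 5*y - 2*z - exp(-x)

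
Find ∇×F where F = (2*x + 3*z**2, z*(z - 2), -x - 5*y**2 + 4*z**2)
(-10*y - 2*z + 2, 6*z + 1, 0)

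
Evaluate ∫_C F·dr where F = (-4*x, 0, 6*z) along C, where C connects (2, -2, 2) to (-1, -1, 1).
-3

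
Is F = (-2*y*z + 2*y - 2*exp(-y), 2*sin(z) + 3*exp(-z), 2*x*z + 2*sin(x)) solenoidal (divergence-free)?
No, ∇·F = 2*x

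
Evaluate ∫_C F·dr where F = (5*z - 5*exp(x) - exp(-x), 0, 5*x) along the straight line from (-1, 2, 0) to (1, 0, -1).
-12*sinh(1) - 5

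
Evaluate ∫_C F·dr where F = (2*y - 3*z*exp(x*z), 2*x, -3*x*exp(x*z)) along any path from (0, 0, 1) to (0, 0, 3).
0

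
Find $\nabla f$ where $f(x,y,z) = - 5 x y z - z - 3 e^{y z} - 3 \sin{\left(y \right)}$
(-5*y*z, -5*x*z - 3*z*exp(y*z) - 3*cos(y), -5*x*y - 3*y*exp(y*z) - 1)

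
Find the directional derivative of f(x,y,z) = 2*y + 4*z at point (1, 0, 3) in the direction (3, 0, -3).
-2*sqrt(2)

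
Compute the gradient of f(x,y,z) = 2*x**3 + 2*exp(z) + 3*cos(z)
(6*x**2, 0, 2*exp(z) - 3*sin(z))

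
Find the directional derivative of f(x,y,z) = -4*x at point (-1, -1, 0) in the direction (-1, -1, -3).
4*sqrt(11)/11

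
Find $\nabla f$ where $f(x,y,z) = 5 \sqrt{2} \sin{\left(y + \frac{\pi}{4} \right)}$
(0, 5*sqrt(2)*cos(y + pi/4), 0)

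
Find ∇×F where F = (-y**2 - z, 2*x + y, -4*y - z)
(-4, -1, 2*y + 2)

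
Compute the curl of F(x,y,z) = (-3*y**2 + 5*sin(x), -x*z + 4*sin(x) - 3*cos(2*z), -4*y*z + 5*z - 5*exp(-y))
(x - 4*z - 6*sin(2*z) + 5*exp(-y), 0, 6*y - z + 4*cos(x))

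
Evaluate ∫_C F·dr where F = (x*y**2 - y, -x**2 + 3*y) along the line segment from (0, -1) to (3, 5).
123/2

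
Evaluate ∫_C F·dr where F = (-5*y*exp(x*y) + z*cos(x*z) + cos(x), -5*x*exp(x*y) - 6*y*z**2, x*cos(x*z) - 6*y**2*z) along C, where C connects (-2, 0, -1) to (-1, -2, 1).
-5*exp(2) - 7 - 2*sin(1)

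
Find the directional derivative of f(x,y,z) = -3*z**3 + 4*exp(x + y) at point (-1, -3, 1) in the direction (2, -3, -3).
sqrt(22)*(-4 + 27*exp(4))*exp(-4)/22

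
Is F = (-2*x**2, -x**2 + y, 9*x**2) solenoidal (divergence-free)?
No, ∇·F = 1 - 4*x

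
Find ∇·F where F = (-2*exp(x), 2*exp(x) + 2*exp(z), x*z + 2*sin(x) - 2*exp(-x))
x - 2*exp(x)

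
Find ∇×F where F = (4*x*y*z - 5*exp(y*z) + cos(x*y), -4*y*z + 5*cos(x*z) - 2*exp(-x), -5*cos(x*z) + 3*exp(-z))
(5*x*sin(x*z) + 4*y, 4*x*y - 5*y*exp(y*z) - 5*z*sin(x*z), -4*x*z + x*sin(x*y) + 5*z*exp(y*z) - 5*z*sin(x*z) + 2*exp(-x))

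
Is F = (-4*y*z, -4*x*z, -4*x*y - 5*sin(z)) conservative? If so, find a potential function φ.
Yes, F is conservative. φ = -4*x*y*z + 5*cos(z)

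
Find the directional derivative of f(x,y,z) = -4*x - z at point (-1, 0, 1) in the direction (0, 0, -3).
1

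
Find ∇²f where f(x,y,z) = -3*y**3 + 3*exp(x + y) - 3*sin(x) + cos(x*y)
-x**2*cos(x*y) - y**2*cos(x*y) - 18*y + 6*exp(x + y) + 3*sin(x)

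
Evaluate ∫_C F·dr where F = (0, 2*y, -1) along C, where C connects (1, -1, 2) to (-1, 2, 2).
3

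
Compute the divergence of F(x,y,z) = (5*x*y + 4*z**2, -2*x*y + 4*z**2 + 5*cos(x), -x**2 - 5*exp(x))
-2*x + 5*y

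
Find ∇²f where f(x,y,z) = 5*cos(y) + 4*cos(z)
-5*cos(y) - 4*cos(z)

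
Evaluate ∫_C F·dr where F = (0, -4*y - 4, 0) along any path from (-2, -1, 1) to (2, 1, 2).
-8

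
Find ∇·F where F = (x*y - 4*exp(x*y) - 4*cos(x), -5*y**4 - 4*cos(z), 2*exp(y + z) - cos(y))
-20*y**3 - 4*y*exp(x*y) + y + 2*exp(y + z) + 4*sin(x)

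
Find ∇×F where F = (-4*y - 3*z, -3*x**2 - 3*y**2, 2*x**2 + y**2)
(2*y, -4*x - 3, 4 - 6*x)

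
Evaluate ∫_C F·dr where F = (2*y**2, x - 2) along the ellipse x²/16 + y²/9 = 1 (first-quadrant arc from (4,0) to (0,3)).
-54 + 3*pi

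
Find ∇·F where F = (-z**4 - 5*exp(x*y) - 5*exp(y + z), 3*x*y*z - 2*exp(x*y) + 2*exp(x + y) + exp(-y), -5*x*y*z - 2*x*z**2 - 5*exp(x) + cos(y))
-5*x*y - x*z - 2*x*exp(x*y) - 5*y*exp(x*y) + 2*exp(x + y) - exp(-y)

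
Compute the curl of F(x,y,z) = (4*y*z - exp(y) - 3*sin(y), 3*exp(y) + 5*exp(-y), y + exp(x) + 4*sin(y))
(4*cos(y) + 1, 4*y - exp(x), -4*z + exp(y) + 3*cos(y))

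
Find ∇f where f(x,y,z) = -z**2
(0, 0, -2*z)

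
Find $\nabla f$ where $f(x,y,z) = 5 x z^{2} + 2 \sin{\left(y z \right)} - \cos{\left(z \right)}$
(5*z**2, 2*z*cos(y*z), 10*x*z + 2*y*cos(y*z) + sin(z))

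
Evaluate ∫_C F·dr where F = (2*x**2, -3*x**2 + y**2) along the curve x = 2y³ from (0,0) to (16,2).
52792/21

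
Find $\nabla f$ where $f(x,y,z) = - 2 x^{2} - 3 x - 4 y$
(-4*x - 3, -4, 0)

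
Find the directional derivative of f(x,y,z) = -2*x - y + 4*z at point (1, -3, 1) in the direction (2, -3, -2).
-9*sqrt(17)/17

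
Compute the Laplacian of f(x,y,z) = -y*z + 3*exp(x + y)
6*exp(x + y)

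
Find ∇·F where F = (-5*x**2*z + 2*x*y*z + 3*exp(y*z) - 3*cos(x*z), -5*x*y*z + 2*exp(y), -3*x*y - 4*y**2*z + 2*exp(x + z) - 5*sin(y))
-15*x*z - 4*y**2 + 2*y*z + 3*z*sin(x*z) + 2*exp(y) + 2*exp(x + z)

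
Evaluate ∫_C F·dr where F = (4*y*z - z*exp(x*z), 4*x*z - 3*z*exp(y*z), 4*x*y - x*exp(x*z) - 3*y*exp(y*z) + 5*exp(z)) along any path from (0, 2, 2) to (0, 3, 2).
3*(1 - exp(2))*exp(4)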